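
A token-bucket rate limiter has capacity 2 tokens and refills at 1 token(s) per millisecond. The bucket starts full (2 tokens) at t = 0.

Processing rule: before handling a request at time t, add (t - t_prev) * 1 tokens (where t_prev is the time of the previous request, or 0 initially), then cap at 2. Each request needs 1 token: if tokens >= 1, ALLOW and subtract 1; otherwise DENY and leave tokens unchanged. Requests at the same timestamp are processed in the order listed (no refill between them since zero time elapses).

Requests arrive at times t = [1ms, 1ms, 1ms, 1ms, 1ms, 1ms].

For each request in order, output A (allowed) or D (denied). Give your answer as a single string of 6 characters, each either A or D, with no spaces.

Answer: AADDDD

Derivation:
Simulating step by step:
  req#1 t=1ms: ALLOW
  req#2 t=1ms: ALLOW
  req#3 t=1ms: DENY
  req#4 t=1ms: DENY
  req#5 t=1ms: DENY
  req#6 t=1ms: DENY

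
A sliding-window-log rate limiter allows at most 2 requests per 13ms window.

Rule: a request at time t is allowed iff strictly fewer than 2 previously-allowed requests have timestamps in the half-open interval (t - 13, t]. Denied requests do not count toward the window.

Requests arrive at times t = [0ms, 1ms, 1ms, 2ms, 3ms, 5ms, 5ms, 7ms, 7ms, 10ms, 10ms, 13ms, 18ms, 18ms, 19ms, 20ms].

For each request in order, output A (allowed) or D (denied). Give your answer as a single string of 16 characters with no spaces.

Tracking allowed requests in the window:
  req#1 t=0ms: ALLOW
  req#2 t=1ms: ALLOW
  req#3 t=1ms: DENY
  req#4 t=2ms: DENY
  req#5 t=3ms: DENY
  req#6 t=5ms: DENY
  req#7 t=5ms: DENY
  req#8 t=7ms: DENY
  req#9 t=7ms: DENY
  req#10 t=10ms: DENY
  req#11 t=10ms: DENY
  req#12 t=13ms: ALLOW
  req#13 t=18ms: ALLOW
  req#14 t=18ms: DENY
  req#15 t=19ms: DENY
  req#16 t=20ms: DENY

Answer: AADDDDDDDDDAADDD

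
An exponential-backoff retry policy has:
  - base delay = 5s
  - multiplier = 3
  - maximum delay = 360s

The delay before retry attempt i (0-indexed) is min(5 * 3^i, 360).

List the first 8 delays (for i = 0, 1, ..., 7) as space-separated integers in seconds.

Computing each delay:
  i=0: min(5*3^0, 360) = 5
  i=1: min(5*3^1, 360) = 15
  i=2: min(5*3^2, 360) = 45
  i=3: min(5*3^3, 360) = 135
  i=4: min(5*3^4, 360) = 360
  i=5: min(5*3^5, 360) = 360
  i=6: min(5*3^6, 360) = 360
  i=7: min(5*3^7, 360) = 360

Answer: 5 15 45 135 360 360 360 360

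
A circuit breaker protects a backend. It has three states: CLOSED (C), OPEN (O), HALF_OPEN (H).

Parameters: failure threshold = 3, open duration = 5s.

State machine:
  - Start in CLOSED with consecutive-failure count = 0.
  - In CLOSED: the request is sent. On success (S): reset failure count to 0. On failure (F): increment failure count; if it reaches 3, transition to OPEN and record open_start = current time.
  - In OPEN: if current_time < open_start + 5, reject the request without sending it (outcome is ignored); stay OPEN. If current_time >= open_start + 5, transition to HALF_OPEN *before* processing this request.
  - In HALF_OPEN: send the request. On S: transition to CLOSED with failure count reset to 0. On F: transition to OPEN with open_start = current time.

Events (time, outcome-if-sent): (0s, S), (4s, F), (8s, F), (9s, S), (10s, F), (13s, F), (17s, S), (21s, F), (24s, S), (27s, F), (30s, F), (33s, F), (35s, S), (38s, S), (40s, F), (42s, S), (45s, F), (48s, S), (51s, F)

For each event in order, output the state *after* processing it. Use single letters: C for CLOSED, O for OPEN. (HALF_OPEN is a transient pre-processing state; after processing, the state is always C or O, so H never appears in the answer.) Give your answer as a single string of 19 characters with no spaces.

State after each event:
  event#1 t=0s outcome=S: state=CLOSED
  event#2 t=4s outcome=F: state=CLOSED
  event#3 t=8s outcome=F: state=CLOSED
  event#4 t=9s outcome=S: state=CLOSED
  event#5 t=10s outcome=F: state=CLOSED
  event#6 t=13s outcome=F: state=CLOSED
  event#7 t=17s outcome=S: state=CLOSED
  event#8 t=21s outcome=F: state=CLOSED
  event#9 t=24s outcome=S: state=CLOSED
  event#10 t=27s outcome=F: state=CLOSED
  event#11 t=30s outcome=F: state=CLOSED
  event#12 t=33s outcome=F: state=OPEN
  event#13 t=35s outcome=S: state=OPEN
  event#14 t=38s outcome=S: state=CLOSED
  event#15 t=40s outcome=F: state=CLOSED
  event#16 t=42s outcome=S: state=CLOSED
  event#17 t=45s outcome=F: state=CLOSED
  event#18 t=48s outcome=S: state=CLOSED
  event#19 t=51s outcome=F: state=CLOSED

Answer: CCCCCCCCCCCOOCCCCCC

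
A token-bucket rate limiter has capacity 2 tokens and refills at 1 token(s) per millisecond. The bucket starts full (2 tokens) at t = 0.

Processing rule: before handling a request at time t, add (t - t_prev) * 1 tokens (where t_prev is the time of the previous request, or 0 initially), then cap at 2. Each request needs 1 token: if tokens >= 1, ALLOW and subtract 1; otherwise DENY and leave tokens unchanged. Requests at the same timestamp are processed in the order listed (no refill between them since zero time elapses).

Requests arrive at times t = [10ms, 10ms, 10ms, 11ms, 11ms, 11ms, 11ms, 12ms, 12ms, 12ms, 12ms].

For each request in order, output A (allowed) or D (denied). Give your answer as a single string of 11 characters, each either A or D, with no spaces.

Answer: AADADDDADDD

Derivation:
Simulating step by step:
  req#1 t=10ms: ALLOW
  req#2 t=10ms: ALLOW
  req#3 t=10ms: DENY
  req#4 t=11ms: ALLOW
  req#5 t=11ms: DENY
  req#6 t=11ms: DENY
  req#7 t=11ms: DENY
  req#8 t=12ms: ALLOW
  req#9 t=12ms: DENY
  req#10 t=12ms: DENY
  req#11 t=12ms: DENY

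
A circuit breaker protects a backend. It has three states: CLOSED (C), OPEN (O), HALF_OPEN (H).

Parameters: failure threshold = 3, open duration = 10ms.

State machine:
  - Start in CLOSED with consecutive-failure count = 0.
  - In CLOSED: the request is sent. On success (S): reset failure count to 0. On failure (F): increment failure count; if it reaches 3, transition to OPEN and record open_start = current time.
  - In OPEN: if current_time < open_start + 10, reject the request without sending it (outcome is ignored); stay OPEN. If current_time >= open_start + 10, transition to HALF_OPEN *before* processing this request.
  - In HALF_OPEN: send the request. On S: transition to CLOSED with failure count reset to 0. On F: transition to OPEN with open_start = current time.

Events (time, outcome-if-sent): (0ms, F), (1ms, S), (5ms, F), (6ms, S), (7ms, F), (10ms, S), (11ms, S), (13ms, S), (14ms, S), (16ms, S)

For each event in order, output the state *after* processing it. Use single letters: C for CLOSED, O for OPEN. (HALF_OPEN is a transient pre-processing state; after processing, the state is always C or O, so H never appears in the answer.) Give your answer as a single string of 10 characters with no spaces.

State after each event:
  event#1 t=0ms outcome=F: state=CLOSED
  event#2 t=1ms outcome=S: state=CLOSED
  event#3 t=5ms outcome=F: state=CLOSED
  event#4 t=6ms outcome=S: state=CLOSED
  event#5 t=7ms outcome=F: state=CLOSED
  event#6 t=10ms outcome=S: state=CLOSED
  event#7 t=11ms outcome=S: state=CLOSED
  event#8 t=13ms outcome=S: state=CLOSED
  event#9 t=14ms outcome=S: state=CLOSED
  event#10 t=16ms outcome=S: state=CLOSED

Answer: CCCCCCCCCC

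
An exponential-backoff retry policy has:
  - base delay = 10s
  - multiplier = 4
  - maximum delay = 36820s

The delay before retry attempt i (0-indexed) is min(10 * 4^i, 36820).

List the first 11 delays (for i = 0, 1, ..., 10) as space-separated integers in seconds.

Answer: 10 40 160 640 2560 10240 36820 36820 36820 36820 36820

Derivation:
Computing each delay:
  i=0: min(10*4^0, 36820) = 10
  i=1: min(10*4^1, 36820) = 40
  i=2: min(10*4^2, 36820) = 160
  i=3: min(10*4^3, 36820) = 640
  i=4: min(10*4^4, 36820) = 2560
  i=5: min(10*4^5, 36820) = 10240
  i=6: min(10*4^6, 36820) = 36820
  i=7: min(10*4^7, 36820) = 36820
  i=8: min(10*4^8, 36820) = 36820
  i=9: min(10*4^9, 36820) = 36820
  i=10: min(10*4^10, 36820) = 36820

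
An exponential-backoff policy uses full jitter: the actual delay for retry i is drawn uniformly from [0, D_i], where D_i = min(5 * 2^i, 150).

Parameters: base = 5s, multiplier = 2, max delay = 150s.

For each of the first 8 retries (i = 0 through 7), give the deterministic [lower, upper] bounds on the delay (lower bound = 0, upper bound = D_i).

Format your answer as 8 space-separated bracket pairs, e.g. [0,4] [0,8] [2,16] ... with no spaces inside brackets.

Computing bounds per retry:
  i=0: D_i=min(5*2^0,150)=5, bounds=[0,5]
  i=1: D_i=min(5*2^1,150)=10, bounds=[0,10]
  i=2: D_i=min(5*2^2,150)=20, bounds=[0,20]
  i=3: D_i=min(5*2^3,150)=40, bounds=[0,40]
  i=4: D_i=min(5*2^4,150)=80, bounds=[0,80]
  i=5: D_i=min(5*2^5,150)=150, bounds=[0,150]
  i=6: D_i=min(5*2^6,150)=150, bounds=[0,150]
  i=7: D_i=min(5*2^7,150)=150, bounds=[0,150]

Answer: [0,5] [0,10] [0,20] [0,40] [0,80] [0,150] [0,150] [0,150]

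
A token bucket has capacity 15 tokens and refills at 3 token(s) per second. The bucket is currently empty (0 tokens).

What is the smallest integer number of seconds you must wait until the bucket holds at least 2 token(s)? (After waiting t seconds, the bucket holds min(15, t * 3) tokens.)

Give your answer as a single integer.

Need t * 3 >= 2, so t >= 2/3.
Smallest integer t = ceil(2/3) = 1.

Answer: 1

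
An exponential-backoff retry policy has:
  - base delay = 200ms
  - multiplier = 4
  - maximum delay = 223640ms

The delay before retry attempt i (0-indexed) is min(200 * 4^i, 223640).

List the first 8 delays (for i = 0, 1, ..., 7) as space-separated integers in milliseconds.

Computing each delay:
  i=0: min(200*4^0, 223640) = 200
  i=1: min(200*4^1, 223640) = 800
  i=2: min(200*4^2, 223640) = 3200
  i=3: min(200*4^3, 223640) = 12800
  i=4: min(200*4^4, 223640) = 51200
  i=5: min(200*4^5, 223640) = 204800
  i=6: min(200*4^6, 223640) = 223640
  i=7: min(200*4^7, 223640) = 223640

Answer: 200 800 3200 12800 51200 204800 223640 223640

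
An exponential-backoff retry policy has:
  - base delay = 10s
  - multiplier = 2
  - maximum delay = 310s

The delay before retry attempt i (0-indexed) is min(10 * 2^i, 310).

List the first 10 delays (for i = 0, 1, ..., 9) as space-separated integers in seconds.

Computing each delay:
  i=0: min(10*2^0, 310) = 10
  i=1: min(10*2^1, 310) = 20
  i=2: min(10*2^2, 310) = 40
  i=3: min(10*2^3, 310) = 80
  i=4: min(10*2^4, 310) = 160
  i=5: min(10*2^5, 310) = 310
  i=6: min(10*2^6, 310) = 310
  i=7: min(10*2^7, 310) = 310
  i=8: min(10*2^8, 310) = 310
  i=9: min(10*2^9, 310) = 310

Answer: 10 20 40 80 160 310 310 310 310 310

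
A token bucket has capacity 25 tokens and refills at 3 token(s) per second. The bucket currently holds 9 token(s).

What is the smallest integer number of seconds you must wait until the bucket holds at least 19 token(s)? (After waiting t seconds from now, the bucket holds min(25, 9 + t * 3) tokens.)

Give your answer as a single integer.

Need 9 + t * 3 >= 19, so t >= 10/3.
Smallest integer t = ceil(10/3) = 4.

Answer: 4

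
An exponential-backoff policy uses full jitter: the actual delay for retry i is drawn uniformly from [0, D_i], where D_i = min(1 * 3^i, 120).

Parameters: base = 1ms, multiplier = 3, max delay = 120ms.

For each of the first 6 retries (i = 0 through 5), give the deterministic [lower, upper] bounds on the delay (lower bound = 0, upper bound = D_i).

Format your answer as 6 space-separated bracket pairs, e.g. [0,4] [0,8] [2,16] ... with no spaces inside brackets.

Computing bounds per retry:
  i=0: D_i=min(1*3^0,120)=1, bounds=[0,1]
  i=1: D_i=min(1*3^1,120)=3, bounds=[0,3]
  i=2: D_i=min(1*3^2,120)=9, bounds=[0,9]
  i=3: D_i=min(1*3^3,120)=27, bounds=[0,27]
  i=4: D_i=min(1*3^4,120)=81, bounds=[0,81]
  i=5: D_i=min(1*3^5,120)=120, bounds=[0,120]

Answer: [0,1] [0,3] [0,9] [0,27] [0,81] [0,120]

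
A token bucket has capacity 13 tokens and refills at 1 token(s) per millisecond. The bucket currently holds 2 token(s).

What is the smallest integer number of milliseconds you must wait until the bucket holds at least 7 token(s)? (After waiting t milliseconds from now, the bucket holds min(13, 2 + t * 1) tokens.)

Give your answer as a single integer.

Need 2 + t * 1 >= 7, so t >= 5/1.
Smallest integer t = ceil(5/1) = 5.

Answer: 5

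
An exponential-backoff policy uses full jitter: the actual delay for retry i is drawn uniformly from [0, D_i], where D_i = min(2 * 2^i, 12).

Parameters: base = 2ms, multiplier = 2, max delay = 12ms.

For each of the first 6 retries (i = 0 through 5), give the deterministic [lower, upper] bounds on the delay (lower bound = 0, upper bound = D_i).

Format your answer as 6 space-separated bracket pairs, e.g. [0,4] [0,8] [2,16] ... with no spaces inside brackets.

Answer: [0,2] [0,4] [0,8] [0,12] [0,12] [0,12]

Derivation:
Computing bounds per retry:
  i=0: D_i=min(2*2^0,12)=2, bounds=[0,2]
  i=1: D_i=min(2*2^1,12)=4, bounds=[0,4]
  i=2: D_i=min(2*2^2,12)=8, bounds=[0,8]
  i=3: D_i=min(2*2^3,12)=12, bounds=[0,12]
  i=4: D_i=min(2*2^4,12)=12, bounds=[0,12]
  i=5: D_i=min(2*2^5,12)=12, bounds=[0,12]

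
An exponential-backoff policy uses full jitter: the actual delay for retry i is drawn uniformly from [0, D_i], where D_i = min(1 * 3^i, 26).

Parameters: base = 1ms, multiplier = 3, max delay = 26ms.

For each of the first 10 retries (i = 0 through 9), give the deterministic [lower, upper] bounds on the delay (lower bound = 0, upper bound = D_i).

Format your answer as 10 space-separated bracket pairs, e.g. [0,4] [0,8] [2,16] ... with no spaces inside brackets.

Computing bounds per retry:
  i=0: D_i=min(1*3^0,26)=1, bounds=[0,1]
  i=1: D_i=min(1*3^1,26)=3, bounds=[0,3]
  i=2: D_i=min(1*3^2,26)=9, bounds=[0,9]
  i=3: D_i=min(1*3^3,26)=26, bounds=[0,26]
  i=4: D_i=min(1*3^4,26)=26, bounds=[0,26]
  i=5: D_i=min(1*3^5,26)=26, bounds=[0,26]
  i=6: D_i=min(1*3^6,26)=26, bounds=[0,26]
  i=7: D_i=min(1*3^7,26)=26, bounds=[0,26]
  i=8: D_i=min(1*3^8,26)=26, bounds=[0,26]
  i=9: D_i=min(1*3^9,26)=26, bounds=[0,26]

Answer: [0,1] [0,3] [0,9] [0,26] [0,26] [0,26] [0,26] [0,26] [0,26] [0,26]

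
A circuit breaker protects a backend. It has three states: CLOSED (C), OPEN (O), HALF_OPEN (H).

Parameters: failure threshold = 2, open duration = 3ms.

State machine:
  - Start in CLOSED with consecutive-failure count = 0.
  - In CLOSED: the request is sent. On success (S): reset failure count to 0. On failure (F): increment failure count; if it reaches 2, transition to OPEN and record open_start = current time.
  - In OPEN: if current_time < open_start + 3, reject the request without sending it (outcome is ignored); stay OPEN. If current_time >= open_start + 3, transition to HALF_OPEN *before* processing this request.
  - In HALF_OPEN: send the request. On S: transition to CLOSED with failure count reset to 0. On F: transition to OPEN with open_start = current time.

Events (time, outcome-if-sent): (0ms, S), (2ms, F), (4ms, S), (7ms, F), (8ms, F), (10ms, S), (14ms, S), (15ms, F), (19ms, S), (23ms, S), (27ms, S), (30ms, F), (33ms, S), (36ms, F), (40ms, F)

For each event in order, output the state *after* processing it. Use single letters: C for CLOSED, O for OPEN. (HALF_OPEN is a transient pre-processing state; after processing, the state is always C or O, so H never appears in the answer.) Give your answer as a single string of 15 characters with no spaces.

State after each event:
  event#1 t=0ms outcome=S: state=CLOSED
  event#2 t=2ms outcome=F: state=CLOSED
  event#3 t=4ms outcome=S: state=CLOSED
  event#4 t=7ms outcome=F: state=CLOSED
  event#5 t=8ms outcome=F: state=OPEN
  event#6 t=10ms outcome=S: state=OPEN
  event#7 t=14ms outcome=S: state=CLOSED
  event#8 t=15ms outcome=F: state=CLOSED
  event#9 t=19ms outcome=S: state=CLOSED
  event#10 t=23ms outcome=S: state=CLOSED
  event#11 t=27ms outcome=S: state=CLOSED
  event#12 t=30ms outcome=F: state=CLOSED
  event#13 t=33ms outcome=S: state=CLOSED
  event#14 t=36ms outcome=F: state=CLOSED
  event#15 t=40ms outcome=F: state=OPEN

Answer: CCCCOOCCCCCCCCO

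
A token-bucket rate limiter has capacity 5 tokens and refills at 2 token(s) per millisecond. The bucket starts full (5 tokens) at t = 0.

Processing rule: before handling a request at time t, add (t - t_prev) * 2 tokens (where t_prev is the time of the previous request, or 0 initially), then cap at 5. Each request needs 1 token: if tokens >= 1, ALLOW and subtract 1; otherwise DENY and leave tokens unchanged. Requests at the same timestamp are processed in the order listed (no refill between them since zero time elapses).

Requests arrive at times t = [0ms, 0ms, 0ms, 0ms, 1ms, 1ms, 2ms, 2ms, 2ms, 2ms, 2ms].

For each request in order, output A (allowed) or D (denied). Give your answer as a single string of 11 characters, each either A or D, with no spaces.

Simulating step by step:
  req#1 t=0ms: ALLOW
  req#2 t=0ms: ALLOW
  req#3 t=0ms: ALLOW
  req#4 t=0ms: ALLOW
  req#5 t=1ms: ALLOW
  req#6 t=1ms: ALLOW
  req#7 t=2ms: ALLOW
  req#8 t=2ms: ALLOW
  req#9 t=2ms: ALLOW
  req#10 t=2ms: DENY
  req#11 t=2ms: DENY

Answer: AAAAAAAAADD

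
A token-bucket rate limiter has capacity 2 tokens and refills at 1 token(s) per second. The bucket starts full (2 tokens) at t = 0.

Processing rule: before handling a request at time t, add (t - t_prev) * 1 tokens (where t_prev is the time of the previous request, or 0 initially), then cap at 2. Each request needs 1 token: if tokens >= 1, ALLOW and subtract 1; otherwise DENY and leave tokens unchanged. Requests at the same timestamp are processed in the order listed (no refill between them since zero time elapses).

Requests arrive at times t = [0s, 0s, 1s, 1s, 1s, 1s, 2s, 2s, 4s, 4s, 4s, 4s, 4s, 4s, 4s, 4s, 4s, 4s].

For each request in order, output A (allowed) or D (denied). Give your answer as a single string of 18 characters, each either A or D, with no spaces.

Simulating step by step:
  req#1 t=0s: ALLOW
  req#2 t=0s: ALLOW
  req#3 t=1s: ALLOW
  req#4 t=1s: DENY
  req#5 t=1s: DENY
  req#6 t=1s: DENY
  req#7 t=2s: ALLOW
  req#8 t=2s: DENY
  req#9 t=4s: ALLOW
  req#10 t=4s: ALLOW
  req#11 t=4s: DENY
  req#12 t=4s: DENY
  req#13 t=4s: DENY
  req#14 t=4s: DENY
  req#15 t=4s: DENY
  req#16 t=4s: DENY
  req#17 t=4s: DENY
  req#18 t=4s: DENY

Answer: AAADDDADAADDDDDDDD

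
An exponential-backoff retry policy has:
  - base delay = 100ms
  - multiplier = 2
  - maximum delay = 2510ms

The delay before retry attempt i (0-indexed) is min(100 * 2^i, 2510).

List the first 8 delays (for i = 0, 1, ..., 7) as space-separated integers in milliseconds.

Answer: 100 200 400 800 1600 2510 2510 2510

Derivation:
Computing each delay:
  i=0: min(100*2^0, 2510) = 100
  i=1: min(100*2^1, 2510) = 200
  i=2: min(100*2^2, 2510) = 400
  i=3: min(100*2^3, 2510) = 800
  i=4: min(100*2^4, 2510) = 1600
  i=5: min(100*2^5, 2510) = 2510
  i=6: min(100*2^6, 2510) = 2510
  i=7: min(100*2^7, 2510) = 2510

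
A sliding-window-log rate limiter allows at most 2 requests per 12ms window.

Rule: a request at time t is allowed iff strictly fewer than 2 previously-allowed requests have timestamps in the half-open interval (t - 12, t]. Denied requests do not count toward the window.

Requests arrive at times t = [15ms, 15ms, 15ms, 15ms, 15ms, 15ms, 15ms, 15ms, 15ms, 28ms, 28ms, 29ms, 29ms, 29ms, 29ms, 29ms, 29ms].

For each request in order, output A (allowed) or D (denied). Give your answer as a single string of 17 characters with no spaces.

Answer: AADDDDDDDAADDDDDD

Derivation:
Tracking allowed requests in the window:
  req#1 t=15ms: ALLOW
  req#2 t=15ms: ALLOW
  req#3 t=15ms: DENY
  req#4 t=15ms: DENY
  req#5 t=15ms: DENY
  req#6 t=15ms: DENY
  req#7 t=15ms: DENY
  req#8 t=15ms: DENY
  req#9 t=15ms: DENY
  req#10 t=28ms: ALLOW
  req#11 t=28ms: ALLOW
  req#12 t=29ms: DENY
  req#13 t=29ms: DENY
  req#14 t=29ms: DENY
  req#15 t=29ms: DENY
  req#16 t=29ms: DENY
  req#17 t=29ms: DENY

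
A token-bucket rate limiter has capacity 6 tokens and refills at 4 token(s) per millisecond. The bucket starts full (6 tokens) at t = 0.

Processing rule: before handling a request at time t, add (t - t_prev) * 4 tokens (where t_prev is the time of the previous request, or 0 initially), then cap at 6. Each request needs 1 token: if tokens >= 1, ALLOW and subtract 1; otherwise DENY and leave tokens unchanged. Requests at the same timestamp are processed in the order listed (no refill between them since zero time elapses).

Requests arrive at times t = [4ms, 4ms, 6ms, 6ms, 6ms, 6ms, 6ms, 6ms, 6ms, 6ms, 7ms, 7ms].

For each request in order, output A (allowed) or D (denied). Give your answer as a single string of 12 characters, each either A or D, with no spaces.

Simulating step by step:
  req#1 t=4ms: ALLOW
  req#2 t=4ms: ALLOW
  req#3 t=6ms: ALLOW
  req#4 t=6ms: ALLOW
  req#5 t=6ms: ALLOW
  req#6 t=6ms: ALLOW
  req#7 t=6ms: ALLOW
  req#8 t=6ms: ALLOW
  req#9 t=6ms: DENY
  req#10 t=6ms: DENY
  req#11 t=7ms: ALLOW
  req#12 t=7ms: ALLOW

Answer: AAAAAAAADDAA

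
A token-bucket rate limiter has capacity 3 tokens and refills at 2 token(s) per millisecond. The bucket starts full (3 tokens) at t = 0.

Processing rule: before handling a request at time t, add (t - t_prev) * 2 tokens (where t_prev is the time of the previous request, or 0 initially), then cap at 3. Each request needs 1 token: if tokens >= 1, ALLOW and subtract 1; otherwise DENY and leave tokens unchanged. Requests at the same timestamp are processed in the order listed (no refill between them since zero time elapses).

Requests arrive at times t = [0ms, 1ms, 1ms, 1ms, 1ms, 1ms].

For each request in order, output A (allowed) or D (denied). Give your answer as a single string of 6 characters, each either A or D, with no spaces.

Simulating step by step:
  req#1 t=0ms: ALLOW
  req#2 t=1ms: ALLOW
  req#3 t=1ms: ALLOW
  req#4 t=1ms: ALLOW
  req#5 t=1ms: DENY
  req#6 t=1ms: DENY

Answer: AAAADD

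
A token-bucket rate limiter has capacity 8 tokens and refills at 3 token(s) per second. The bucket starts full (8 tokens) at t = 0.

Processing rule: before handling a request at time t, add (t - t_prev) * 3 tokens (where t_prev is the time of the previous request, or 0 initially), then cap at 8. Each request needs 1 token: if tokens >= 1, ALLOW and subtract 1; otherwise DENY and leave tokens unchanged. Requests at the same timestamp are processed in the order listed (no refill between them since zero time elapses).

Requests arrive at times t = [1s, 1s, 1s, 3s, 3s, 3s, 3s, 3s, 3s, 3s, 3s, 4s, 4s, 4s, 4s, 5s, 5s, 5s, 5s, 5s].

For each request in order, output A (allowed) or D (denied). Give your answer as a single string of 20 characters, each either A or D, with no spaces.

Simulating step by step:
  req#1 t=1s: ALLOW
  req#2 t=1s: ALLOW
  req#3 t=1s: ALLOW
  req#4 t=3s: ALLOW
  req#5 t=3s: ALLOW
  req#6 t=3s: ALLOW
  req#7 t=3s: ALLOW
  req#8 t=3s: ALLOW
  req#9 t=3s: ALLOW
  req#10 t=3s: ALLOW
  req#11 t=3s: ALLOW
  req#12 t=4s: ALLOW
  req#13 t=4s: ALLOW
  req#14 t=4s: ALLOW
  req#15 t=4s: DENY
  req#16 t=5s: ALLOW
  req#17 t=5s: ALLOW
  req#18 t=5s: ALLOW
  req#19 t=5s: DENY
  req#20 t=5s: DENY

Answer: AAAAAAAAAAAAAADAAADD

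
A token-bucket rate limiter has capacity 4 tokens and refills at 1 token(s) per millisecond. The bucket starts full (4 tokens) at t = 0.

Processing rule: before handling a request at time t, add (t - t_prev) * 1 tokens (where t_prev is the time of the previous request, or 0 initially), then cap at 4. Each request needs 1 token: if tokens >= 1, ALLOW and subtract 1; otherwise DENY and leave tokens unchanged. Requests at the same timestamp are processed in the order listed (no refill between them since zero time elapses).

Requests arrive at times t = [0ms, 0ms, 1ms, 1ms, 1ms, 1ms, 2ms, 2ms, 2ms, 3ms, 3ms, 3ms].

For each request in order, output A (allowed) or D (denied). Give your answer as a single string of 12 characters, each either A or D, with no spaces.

Answer: AAAAADADDADD

Derivation:
Simulating step by step:
  req#1 t=0ms: ALLOW
  req#2 t=0ms: ALLOW
  req#3 t=1ms: ALLOW
  req#4 t=1ms: ALLOW
  req#5 t=1ms: ALLOW
  req#6 t=1ms: DENY
  req#7 t=2ms: ALLOW
  req#8 t=2ms: DENY
  req#9 t=2ms: DENY
  req#10 t=3ms: ALLOW
  req#11 t=3ms: DENY
  req#12 t=3ms: DENY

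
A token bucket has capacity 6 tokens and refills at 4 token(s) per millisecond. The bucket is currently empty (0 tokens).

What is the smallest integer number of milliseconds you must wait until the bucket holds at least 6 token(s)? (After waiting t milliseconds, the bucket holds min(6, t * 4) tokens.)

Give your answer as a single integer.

Need t * 4 >= 6, so t >= 6/4.
Smallest integer t = ceil(6/4) = 2.

Answer: 2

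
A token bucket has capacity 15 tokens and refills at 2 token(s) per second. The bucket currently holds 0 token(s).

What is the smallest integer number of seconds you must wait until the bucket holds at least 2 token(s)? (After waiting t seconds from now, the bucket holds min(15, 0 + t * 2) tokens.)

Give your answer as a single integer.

Need 0 + t * 2 >= 2, so t >= 2/2.
Smallest integer t = ceil(2/2) = 1.

Answer: 1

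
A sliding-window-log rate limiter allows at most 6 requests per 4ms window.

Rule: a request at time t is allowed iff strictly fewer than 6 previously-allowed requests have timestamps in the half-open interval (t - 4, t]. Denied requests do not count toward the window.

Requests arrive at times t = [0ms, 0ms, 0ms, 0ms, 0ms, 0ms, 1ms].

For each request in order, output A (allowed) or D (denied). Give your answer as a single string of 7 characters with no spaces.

Answer: AAAAAAD

Derivation:
Tracking allowed requests in the window:
  req#1 t=0ms: ALLOW
  req#2 t=0ms: ALLOW
  req#3 t=0ms: ALLOW
  req#4 t=0ms: ALLOW
  req#5 t=0ms: ALLOW
  req#6 t=0ms: ALLOW
  req#7 t=1ms: DENY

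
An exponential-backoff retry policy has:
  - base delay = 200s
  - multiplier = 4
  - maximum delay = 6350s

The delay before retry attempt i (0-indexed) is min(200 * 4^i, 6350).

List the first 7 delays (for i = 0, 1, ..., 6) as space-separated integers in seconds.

Computing each delay:
  i=0: min(200*4^0, 6350) = 200
  i=1: min(200*4^1, 6350) = 800
  i=2: min(200*4^2, 6350) = 3200
  i=3: min(200*4^3, 6350) = 6350
  i=4: min(200*4^4, 6350) = 6350
  i=5: min(200*4^5, 6350) = 6350
  i=6: min(200*4^6, 6350) = 6350

Answer: 200 800 3200 6350 6350 6350 6350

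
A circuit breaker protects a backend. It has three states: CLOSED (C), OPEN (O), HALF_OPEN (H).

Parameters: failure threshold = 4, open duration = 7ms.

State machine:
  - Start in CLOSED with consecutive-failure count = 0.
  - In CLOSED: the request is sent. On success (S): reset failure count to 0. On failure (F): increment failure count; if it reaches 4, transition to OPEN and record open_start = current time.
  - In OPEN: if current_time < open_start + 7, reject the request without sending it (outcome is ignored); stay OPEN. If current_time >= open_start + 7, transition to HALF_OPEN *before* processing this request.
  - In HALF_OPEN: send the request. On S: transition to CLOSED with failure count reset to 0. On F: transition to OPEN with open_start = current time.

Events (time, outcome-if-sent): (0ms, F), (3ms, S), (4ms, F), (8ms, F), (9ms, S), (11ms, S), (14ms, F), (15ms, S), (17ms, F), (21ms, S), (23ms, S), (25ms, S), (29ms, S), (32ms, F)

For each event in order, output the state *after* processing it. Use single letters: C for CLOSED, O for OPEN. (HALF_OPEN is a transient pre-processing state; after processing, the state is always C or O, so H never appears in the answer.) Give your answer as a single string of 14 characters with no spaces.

State after each event:
  event#1 t=0ms outcome=F: state=CLOSED
  event#2 t=3ms outcome=S: state=CLOSED
  event#3 t=4ms outcome=F: state=CLOSED
  event#4 t=8ms outcome=F: state=CLOSED
  event#5 t=9ms outcome=S: state=CLOSED
  event#6 t=11ms outcome=S: state=CLOSED
  event#7 t=14ms outcome=F: state=CLOSED
  event#8 t=15ms outcome=S: state=CLOSED
  event#9 t=17ms outcome=F: state=CLOSED
  event#10 t=21ms outcome=S: state=CLOSED
  event#11 t=23ms outcome=S: state=CLOSED
  event#12 t=25ms outcome=S: state=CLOSED
  event#13 t=29ms outcome=S: state=CLOSED
  event#14 t=32ms outcome=F: state=CLOSED

Answer: CCCCCCCCCCCCCC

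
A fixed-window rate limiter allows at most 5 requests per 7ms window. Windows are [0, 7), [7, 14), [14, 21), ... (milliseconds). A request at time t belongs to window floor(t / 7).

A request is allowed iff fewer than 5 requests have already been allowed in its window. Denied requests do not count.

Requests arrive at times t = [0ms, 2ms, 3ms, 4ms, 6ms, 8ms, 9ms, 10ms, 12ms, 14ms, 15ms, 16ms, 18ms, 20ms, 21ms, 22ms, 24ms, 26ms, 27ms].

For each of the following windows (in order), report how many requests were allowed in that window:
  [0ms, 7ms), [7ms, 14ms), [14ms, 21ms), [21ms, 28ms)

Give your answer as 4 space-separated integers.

Processing requests:
  req#1 t=0ms (window 0): ALLOW
  req#2 t=2ms (window 0): ALLOW
  req#3 t=3ms (window 0): ALLOW
  req#4 t=4ms (window 0): ALLOW
  req#5 t=6ms (window 0): ALLOW
  req#6 t=8ms (window 1): ALLOW
  req#7 t=9ms (window 1): ALLOW
  req#8 t=10ms (window 1): ALLOW
  req#9 t=12ms (window 1): ALLOW
  req#10 t=14ms (window 2): ALLOW
  req#11 t=15ms (window 2): ALLOW
  req#12 t=16ms (window 2): ALLOW
  req#13 t=18ms (window 2): ALLOW
  req#14 t=20ms (window 2): ALLOW
  req#15 t=21ms (window 3): ALLOW
  req#16 t=22ms (window 3): ALLOW
  req#17 t=24ms (window 3): ALLOW
  req#18 t=26ms (window 3): ALLOW
  req#19 t=27ms (window 3): ALLOW

Allowed counts by window: 5 4 5 5

Answer: 5 4 5 5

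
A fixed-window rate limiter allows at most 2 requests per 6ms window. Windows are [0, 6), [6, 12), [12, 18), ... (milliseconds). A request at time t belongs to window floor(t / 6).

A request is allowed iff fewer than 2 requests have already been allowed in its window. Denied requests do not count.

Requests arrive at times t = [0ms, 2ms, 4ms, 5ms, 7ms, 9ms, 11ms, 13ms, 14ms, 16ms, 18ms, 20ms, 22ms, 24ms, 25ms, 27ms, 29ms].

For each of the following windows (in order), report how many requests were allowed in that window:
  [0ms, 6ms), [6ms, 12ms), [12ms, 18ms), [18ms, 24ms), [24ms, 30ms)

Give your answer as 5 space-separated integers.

Processing requests:
  req#1 t=0ms (window 0): ALLOW
  req#2 t=2ms (window 0): ALLOW
  req#3 t=4ms (window 0): DENY
  req#4 t=5ms (window 0): DENY
  req#5 t=7ms (window 1): ALLOW
  req#6 t=9ms (window 1): ALLOW
  req#7 t=11ms (window 1): DENY
  req#8 t=13ms (window 2): ALLOW
  req#9 t=14ms (window 2): ALLOW
  req#10 t=16ms (window 2): DENY
  req#11 t=18ms (window 3): ALLOW
  req#12 t=20ms (window 3): ALLOW
  req#13 t=22ms (window 3): DENY
  req#14 t=24ms (window 4): ALLOW
  req#15 t=25ms (window 4): ALLOW
  req#16 t=27ms (window 4): DENY
  req#17 t=29ms (window 4): DENY

Allowed counts by window: 2 2 2 2 2

Answer: 2 2 2 2 2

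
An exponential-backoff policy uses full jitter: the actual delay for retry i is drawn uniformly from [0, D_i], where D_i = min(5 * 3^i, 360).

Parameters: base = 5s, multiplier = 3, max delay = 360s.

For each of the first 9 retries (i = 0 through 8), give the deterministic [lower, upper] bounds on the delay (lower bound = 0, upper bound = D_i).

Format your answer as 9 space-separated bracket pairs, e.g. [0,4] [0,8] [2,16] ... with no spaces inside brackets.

Computing bounds per retry:
  i=0: D_i=min(5*3^0,360)=5, bounds=[0,5]
  i=1: D_i=min(5*3^1,360)=15, bounds=[0,15]
  i=2: D_i=min(5*3^2,360)=45, bounds=[0,45]
  i=3: D_i=min(5*3^3,360)=135, bounds=[0,135]
  i=4: D_i=min(5*3^4,360)=360, bounds=[0,360]
  i=5: D_i=min(5*3^5,360)=360, bounds=[0,360]
  i=6: D_i=min(5*3^6,360)=360, bounds=[0,360]
  i=7: D_i=min(5*3^7,360)=360, bounds=[0,360]
  i=8: D_i=min(5*3^8,360)=360, bounds=[0,360]

Answer: [0,5] [0,15] [0,45] [0,135] [0,360] [0,360] [0,360] [0,360] [0,360]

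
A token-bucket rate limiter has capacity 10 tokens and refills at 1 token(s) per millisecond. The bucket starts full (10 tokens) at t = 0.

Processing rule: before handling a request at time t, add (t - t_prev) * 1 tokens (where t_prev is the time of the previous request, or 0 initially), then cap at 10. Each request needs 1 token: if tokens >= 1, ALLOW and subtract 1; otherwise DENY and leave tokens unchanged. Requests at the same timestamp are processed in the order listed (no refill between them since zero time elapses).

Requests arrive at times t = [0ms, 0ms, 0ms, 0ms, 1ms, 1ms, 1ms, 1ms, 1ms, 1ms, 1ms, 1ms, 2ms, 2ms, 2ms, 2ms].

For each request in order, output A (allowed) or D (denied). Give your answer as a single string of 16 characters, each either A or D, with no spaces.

Simulating step by step:
  req#1 t=0ms: ALLOW
  req#2 t=0ms: ALLOW
  req#3 t=0ms: ALLOW
  req#4 t=0ms: ALLOW
  req#5 t=1ms: ALLOW
  req#6 t=1ms: ALLOW
  req#7 t=1ms: ALLOW
  req#8 t=1ms: ALLOW
  req#9 t=1ms: ALLOW
  req#10 t=1ms: ALLOW
  req#11 t=1ms: ALLOW
  req#12 t=1ms: DENY
  req#13 t=2ms: ALLOW
  req#14 t=2ms: DENY
  req#15 t=2ms: DENY
  req#16 t=2ms: DENY

Answer: AAAAAAAAAAADADDD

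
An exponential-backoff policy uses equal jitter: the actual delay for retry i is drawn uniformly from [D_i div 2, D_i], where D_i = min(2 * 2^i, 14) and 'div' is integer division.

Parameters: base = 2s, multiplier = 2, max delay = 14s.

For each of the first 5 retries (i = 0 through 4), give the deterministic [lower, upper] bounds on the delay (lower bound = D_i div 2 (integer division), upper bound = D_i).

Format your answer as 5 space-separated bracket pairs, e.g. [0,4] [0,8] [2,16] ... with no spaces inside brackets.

Answer: [1,2] [2,4] [4,8] [7,14] [7,14]

Derivation:
Computing bounds per retry:
  i=0: D_i=min(2*2^0,14)=2, bounds=[1,2]
  i=1: D_i=min(2*2^1,14)=4, bounds=[2,4]
  i=2: D_i=min(2*2^2,14)=8, bounds=[4,8]
  i=3: D_i=min(2*2^3,14)=14, bounds=[7,14]
  i=4: D_i=min(2*2^4,14)=14, bounds=[7,14]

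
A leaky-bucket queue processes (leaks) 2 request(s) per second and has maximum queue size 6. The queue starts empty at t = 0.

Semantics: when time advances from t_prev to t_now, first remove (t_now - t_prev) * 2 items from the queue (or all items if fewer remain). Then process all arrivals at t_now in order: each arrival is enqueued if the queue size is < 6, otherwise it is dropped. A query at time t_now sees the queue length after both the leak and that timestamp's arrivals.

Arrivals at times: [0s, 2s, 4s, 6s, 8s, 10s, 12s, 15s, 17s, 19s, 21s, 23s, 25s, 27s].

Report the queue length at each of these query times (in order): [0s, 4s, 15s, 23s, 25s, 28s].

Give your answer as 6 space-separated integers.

Answer: 1 1 1 1 1 0

Derivation:
Queue lengths at query times:
  query t=0s: backlog = 1
  query t=4s: backlog = 1
  query t=15s: backlog = 1
  query t=23s: backlog = 1
  query t=25s: backlog = 1
  query t=28s: backlog = 0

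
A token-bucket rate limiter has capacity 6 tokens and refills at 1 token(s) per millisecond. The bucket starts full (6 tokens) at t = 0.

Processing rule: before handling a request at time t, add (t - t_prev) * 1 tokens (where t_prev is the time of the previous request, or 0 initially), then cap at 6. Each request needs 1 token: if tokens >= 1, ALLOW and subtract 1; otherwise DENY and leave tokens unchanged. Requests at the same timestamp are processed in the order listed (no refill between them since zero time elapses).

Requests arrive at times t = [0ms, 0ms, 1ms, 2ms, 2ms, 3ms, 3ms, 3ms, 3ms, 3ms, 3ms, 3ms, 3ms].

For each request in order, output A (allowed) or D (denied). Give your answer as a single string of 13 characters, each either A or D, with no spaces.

Answer: AAAAAAAAADDDD

Derivation:
Simulating step by step:
  req#1 t=0ms: ALLOW
  req#2 t=0ms: ALLOW
  req#3 t=1ms: ALLOW
  req#4 t=2ms: ALLOW
  req#5 t=2ms: ALLOW
  req#6 t=3ms: ALLOW
  req#7 t=3ms: ALLOW
  req#8 t=3ms: ALLOW
  req#9 t=3ms: ALLOW
  req#10 t=3ms: DENY
  req#11 t=3ms: DENY
  req#12 t=3ms: DENY
  req#13 t=3ms: DENY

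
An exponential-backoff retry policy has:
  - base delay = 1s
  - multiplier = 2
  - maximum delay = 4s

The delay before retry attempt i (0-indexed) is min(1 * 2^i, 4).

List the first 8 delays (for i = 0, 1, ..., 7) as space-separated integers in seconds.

Answer: 1 2 4 4 4 4 4 4

Derivation:
Computing each delay:
  i=0: min(1*2^0, 4) = 1
  i=1: min(1*2^1, 4) = 2
  i=2: min(1*2^2, 4) = 4
  i=3: min(1*2^3, 4) = 4
  i=4: min(1*2^4, 4) = 4
  i=5: min(1*2^5, 4) = 4
  i=6: min(1*2^6, 4) = 4
  i=7: min(1*2^7, 4) = 4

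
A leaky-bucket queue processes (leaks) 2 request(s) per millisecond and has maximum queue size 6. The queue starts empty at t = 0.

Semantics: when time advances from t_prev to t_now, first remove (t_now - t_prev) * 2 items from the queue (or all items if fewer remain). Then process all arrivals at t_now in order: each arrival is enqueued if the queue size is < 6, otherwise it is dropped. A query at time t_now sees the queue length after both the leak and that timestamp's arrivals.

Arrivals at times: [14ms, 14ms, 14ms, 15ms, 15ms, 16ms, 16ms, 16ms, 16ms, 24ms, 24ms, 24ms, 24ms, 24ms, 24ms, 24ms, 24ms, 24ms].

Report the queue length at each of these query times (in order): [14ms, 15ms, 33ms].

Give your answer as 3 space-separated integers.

Answer: 3 3 0

Derivation:
Queue lengths at query times:
  query t=14ms: backlog = 3
  query t=15ms: backlog = 3
  query t=33ms: backlog = 0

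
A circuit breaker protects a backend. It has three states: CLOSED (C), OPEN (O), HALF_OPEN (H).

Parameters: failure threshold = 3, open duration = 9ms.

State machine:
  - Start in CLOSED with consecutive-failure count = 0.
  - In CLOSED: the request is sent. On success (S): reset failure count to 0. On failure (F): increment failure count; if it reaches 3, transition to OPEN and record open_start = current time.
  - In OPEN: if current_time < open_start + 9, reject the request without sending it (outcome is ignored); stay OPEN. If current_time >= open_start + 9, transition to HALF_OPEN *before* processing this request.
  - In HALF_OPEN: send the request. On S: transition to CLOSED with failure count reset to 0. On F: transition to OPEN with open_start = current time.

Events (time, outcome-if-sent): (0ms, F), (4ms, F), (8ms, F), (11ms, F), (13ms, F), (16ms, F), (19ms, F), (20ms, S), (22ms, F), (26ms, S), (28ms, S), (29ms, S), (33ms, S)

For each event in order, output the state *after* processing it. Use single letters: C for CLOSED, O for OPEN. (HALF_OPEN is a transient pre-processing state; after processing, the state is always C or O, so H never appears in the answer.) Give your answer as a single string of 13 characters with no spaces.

Answer: CCOOOOOOOOCCC

Derivation:
State after each event:
  event#1 t=0ms outcome=F: state=CLOSED
  event#2 t=4ms outcome=F: state=CLOSED
  event#3 t=8ms outcome=F: state=OPEN
  event#4 t=11ms outcome=F: state=OPEN
  event#5 t=13ms outcome=F: state=OPEN
  event#6 t=16ms outcome=F: state=OPEN
  event#7 t=19ms outcome=F: state=OPEN
  event#8 t=20ms outcome=S: state=OPEN
  event#9 t=22ms outcome=F: state=OPEN
  event#10 t=26ms outcome=S: state=OPEN
  event#11 t=28ms outcome=S: state=CLOSED
  event#12 t=29ms outcome=S: state=CLOSED
  event#13 t=33ms outcome=S: state=CLOSED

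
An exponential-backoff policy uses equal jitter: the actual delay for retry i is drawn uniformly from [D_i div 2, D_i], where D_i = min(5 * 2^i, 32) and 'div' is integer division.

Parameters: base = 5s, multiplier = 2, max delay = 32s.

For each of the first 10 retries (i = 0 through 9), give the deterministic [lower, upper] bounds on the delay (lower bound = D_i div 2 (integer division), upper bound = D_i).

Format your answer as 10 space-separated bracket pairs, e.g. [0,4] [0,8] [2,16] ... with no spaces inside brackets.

Answer: [2,5] [5,10] [10,20] [16,32] [16,32] [16,32] [16,32] [16,32] [16,32] [16,32]

Derivation:
Computing bounds per retry:
  i=0: D_i=min(5*2^0,32)=5, bounds=[2,5]
  i=1: D_i=min(5*2^1,32)=10, bounds=[5,10]
  i=2: D_i=min(5*2^2,32)=20, bounds=[10,20]
  i=3: D_i=min(5*2^3,32)=32, bounds=[16,32]
  i=4: D_i=min(5*2^4,32)=32, bounds=[16,32]
  i=5: D_i=min(5*2^5,32)=32, bounds=[16,32]
  i=6: D_i=min(5*2^6,32)=32, bounds=[16,32]
  i=7: D_i=min(5*2^7,32)=32, bounds=[16,32]
  i=8: D_i=min(5*2^8,32)=32, bounds=[16,32]
  i=9: D_i=min(5*2^9,32)=32, bounds=[16,32]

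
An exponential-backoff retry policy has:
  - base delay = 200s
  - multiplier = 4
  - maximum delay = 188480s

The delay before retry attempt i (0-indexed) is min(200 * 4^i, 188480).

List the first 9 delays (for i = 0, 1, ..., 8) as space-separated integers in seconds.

Computing each delay:
  i=0: min(200*4^0, 188480) = 200
  i=1: min(200*4^1, 188480) = 800
  i=2: min(200*4^2, 188480) = 3200
  i=3: min(200*4^3, 188480) = 12800
  i=4: min(200*4^4, 188480) = 51200
  i=5: min(200*4^5, 188480) = 188480
  i=6: min(200*4^6, 188480) = 188480
  i=7: min(200*4^7, 188480) = 188480
  i=8: min(200*4^8, 188480) = 188480

Answer: 200 800 3200 12800 51200 188480 188480 188480 188480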